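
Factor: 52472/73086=28/39 = 2^2*3^( - 1)*7^1*13^( - 1) 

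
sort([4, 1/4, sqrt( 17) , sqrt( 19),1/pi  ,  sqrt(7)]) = [ 1/4, 1/pi, sqrt(7),4, sqrt( 17),sqrt(19)]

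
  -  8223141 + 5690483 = -2532658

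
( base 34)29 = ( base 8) 115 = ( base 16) 4D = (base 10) 77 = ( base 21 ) 3e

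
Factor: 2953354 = 2^1*1476677^1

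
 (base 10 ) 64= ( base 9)71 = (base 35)1t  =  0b1000000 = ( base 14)48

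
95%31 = 2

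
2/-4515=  - 1+4513/4515= - 0.00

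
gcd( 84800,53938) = 2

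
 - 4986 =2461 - 7447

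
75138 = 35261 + 39877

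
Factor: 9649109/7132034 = 2^(-1 )*7^( - 1)*13^( - 1 )*149^( - 1)*263^( - 1 )*9649109^1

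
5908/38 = 155 + 9/19 = 155.47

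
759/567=1 + 64/189= 1.34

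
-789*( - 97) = 76533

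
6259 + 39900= 46159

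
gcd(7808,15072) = 32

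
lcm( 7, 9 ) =63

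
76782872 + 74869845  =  151652717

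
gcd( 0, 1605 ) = 1605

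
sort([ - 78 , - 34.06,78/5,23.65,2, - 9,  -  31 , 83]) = [  -  78, - 34.06, - 31,-9, 2, 78/5, 23.65,83 ] 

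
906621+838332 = 1744953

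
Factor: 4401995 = 5^1*13^1 *67723^1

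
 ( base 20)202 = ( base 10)802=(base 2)1100100010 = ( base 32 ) P2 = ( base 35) MW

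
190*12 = 2280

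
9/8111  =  9/8111 = 0.00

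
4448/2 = 2224 = 2224.00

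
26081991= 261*99931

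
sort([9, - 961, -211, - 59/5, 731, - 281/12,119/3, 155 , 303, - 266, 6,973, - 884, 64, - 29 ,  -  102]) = [-961, - 884, - 266, - 211, - 102,- 29, - 281/12, -59/5,  6, 9, 119/3,64,155,  303, 731, 973]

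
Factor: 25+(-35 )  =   - 10 = - 2^1*5^1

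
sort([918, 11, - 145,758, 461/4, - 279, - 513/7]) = [ - 279, - 145, - 513/7, 11, 461/4,758, 918]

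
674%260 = 154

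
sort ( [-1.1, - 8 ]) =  [ - 8,-1.1 ]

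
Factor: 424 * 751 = 2^3 * 53^1*751^1  =  318424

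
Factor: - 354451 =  - 354451^1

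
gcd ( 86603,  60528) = 1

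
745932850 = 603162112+142770738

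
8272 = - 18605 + 26877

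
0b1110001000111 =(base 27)9P3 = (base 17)180E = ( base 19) 1110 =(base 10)7239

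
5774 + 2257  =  8031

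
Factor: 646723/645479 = 7^1*11^1 * 37^1*227^1 * 293^( -1 ) * 2203^( -1) 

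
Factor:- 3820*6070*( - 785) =2^3*5^3*157^1*191^1 * 607^1 = 18202109000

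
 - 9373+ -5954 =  - 15327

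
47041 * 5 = 235205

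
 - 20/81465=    - 4/16293 = -0.00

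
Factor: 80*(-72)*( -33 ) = 2^7*3^3*5^1 * 11^1 = 190080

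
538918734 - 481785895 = 57132839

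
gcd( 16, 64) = 16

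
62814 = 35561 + 27253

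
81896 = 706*116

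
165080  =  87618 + 77462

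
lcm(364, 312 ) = 2184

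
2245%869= 507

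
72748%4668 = 2728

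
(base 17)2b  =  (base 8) 55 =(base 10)45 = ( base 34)1b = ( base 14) 33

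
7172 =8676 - 1504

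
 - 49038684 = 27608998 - 76647682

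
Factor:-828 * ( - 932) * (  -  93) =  - 2^4* 3^3 * 23^1 * 31^1 * 233^1 = - 71767728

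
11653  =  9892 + 1761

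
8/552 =1/69 =0.01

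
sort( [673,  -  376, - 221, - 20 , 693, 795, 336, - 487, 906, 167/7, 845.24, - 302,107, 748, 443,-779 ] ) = [ - 779,-487 ,-376, -302, - 221, - 20, 167/7, 107,  336, 443, 673, 693,748, 795, 845.24,906 ]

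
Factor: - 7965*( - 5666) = 45129690 = 2^1*3^3* 5^1*59^1*2833^1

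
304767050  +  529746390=834513440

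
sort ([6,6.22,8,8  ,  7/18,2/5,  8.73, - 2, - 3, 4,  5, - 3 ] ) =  [ - 3 ,-3, - 2,7/18 , 2/5,4, 5, 6, 6.22, 8, 8,8.73 ] 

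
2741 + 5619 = 8360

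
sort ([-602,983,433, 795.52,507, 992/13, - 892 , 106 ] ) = [ - 892, - 602,992/13, 106, 433, 507,795.52, 983]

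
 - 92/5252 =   -  23/1313  =  - 0.02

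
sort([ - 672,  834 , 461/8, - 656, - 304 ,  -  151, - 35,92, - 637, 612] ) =[- 672, - 656, - 637, - 304, - 151,-35,461/8 , 92, 612 , 834]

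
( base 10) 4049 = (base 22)881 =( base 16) FD1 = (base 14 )1693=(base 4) 333101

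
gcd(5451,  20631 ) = 69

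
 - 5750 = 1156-6906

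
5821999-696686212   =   - 690864213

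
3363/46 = 3363/46  =  73.11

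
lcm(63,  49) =441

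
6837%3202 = 433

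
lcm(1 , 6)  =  6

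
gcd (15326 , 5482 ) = 2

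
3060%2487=573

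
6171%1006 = 135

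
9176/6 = 1529 + 1/3= 1529.33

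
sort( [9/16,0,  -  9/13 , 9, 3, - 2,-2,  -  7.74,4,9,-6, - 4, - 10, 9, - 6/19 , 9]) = [ - 10,-7.74 , - 6, -4, - 2, - 2, - 9/13, - 6/19,0, 9/16,3,4,9, 9,  9,9] 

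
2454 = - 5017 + 7471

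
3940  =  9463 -5523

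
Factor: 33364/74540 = 5^( - 1) * 19^1*439^1*3727^( - 1) = 8341/18635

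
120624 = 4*30156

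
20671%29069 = 20671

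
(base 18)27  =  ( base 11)3a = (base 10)43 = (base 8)53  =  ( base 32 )1b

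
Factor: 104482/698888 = 119/796 = 2^( -2 )*7^1 * 17^1 * 199^( - 1 )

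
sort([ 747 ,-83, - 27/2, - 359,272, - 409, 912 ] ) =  [ - 409, - 359,-83, - 27/2, 272,747 , 912]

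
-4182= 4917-9099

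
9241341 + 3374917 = 12616258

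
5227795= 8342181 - 3114386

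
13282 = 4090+9192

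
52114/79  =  659 + 53/79 = 659.67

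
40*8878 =355120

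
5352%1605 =537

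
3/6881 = 3/6881 = 0.00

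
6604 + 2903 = 9507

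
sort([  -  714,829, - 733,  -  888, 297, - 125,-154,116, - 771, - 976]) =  [ - 976 ,-888,-771, - 733,  -  714,-154,-125,116,297, 829 ] 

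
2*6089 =12178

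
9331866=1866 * 5001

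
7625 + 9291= 16916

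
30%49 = 30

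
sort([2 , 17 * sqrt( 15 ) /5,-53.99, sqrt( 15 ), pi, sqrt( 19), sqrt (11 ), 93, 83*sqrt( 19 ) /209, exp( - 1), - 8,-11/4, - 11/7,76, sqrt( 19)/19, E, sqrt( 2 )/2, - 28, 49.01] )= [ - 53.99,-28, - 8, - 11/4 , - 11/7,sqrt( 19 )/19,  exp( - 1 ), sqrt( 2 )/2,83*sqrt ( 19 )/209, 2,E  ,  pi, sqrt( 11 ), sqrt( 15),  sqrt( 19),  17 * sqrt( 15) /5,49.01, 76,93 ] 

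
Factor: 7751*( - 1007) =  - 19^1*23^1*53^1*337^1 = - 7805257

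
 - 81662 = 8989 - 90651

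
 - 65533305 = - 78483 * 835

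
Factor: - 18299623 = - 18299623^1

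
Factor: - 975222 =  - 2^1 * 3^2*17^1*3187^1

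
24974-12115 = 12859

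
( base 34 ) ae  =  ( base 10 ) 354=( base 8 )542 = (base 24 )ei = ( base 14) 1B4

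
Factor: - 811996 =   -  2^2*202999^1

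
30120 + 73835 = 103955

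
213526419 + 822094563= 1035620982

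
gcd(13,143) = 13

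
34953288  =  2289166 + 32664122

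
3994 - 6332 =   -  2338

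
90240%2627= 922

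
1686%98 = 20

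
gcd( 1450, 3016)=58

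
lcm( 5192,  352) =20768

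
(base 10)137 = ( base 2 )10001001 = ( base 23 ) 5M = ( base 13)A7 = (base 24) 5H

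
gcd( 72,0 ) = 72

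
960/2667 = 320/889  =  0.36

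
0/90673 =0 =0.00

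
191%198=191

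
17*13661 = 232237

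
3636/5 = 727 + 1/5 = 727.20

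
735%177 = 27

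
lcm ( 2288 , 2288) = 2288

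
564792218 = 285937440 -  - 278854778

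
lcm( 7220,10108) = 50540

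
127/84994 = 127/84994 = 0.00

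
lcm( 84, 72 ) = 504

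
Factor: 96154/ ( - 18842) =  - 131^1*367^1* 9421^( - 1) = -48077/9421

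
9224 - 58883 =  - 49659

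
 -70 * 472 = -33040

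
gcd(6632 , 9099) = 1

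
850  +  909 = 1759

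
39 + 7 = 46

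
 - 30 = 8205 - 8235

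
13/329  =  13/329 = 0.04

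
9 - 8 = 1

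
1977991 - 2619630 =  - 641639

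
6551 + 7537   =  14088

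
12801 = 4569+8232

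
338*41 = 13858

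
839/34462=839/34462 = 0.02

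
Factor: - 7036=-2^2*1759^1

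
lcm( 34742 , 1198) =34742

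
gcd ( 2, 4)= 2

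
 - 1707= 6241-7948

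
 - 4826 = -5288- - 462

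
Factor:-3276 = - 2^2* 3^2*7^1 * 13^1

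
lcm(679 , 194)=1358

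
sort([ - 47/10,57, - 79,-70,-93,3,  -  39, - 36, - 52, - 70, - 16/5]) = [  -  93,- 79, -70,-70, - 52,-39, -36, - 47/10,-16/5,3 , 57] 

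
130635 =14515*9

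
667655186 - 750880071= - 83224885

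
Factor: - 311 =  - 311^1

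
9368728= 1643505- - 7725223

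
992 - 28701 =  - 27709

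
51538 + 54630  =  106168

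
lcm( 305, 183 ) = 915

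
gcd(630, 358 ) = 2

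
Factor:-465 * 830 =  - 2^1 * 3^1*5^2*31^1*83^1 = -  385950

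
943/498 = 943/498 = 1.89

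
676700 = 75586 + 601114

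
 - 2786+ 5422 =2636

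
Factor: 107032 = 2^3*17^1*787^1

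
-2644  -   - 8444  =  5800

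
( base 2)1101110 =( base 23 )4I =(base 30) 3K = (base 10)110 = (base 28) 3Q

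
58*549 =31842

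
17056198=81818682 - 64762484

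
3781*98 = 370538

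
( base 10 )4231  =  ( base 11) 31a7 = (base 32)447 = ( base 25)6j6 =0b1000010000111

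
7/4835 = 7/4835  =  0.00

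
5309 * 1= 5309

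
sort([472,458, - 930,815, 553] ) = [ - 930, 458, 472,553, 815 ] 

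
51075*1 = 51075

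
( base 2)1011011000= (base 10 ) 728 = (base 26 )120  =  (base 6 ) 3212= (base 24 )168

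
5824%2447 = 930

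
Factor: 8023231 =8023231^1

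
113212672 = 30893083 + 82319589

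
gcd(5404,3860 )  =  772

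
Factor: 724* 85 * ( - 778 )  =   - 2^3*5^1*17^1*181^1*389^1= -47878120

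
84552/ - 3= - 28184/1 = - 28184.00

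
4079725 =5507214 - 1427489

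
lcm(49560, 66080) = 198240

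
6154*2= 12308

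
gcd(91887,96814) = 1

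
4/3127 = 4/3127 = 0.00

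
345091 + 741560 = 1086651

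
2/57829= 2/57829 = 0.00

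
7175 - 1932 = 5243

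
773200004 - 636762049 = 136437955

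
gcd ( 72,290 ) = 2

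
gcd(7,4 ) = 1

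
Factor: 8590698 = 2^1*3^4*19^1*2791^1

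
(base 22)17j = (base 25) 117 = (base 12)469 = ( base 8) 1221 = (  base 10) 657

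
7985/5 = 1597 = 1597.00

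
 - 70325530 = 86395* (  -  814)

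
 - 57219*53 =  - 3032607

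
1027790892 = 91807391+935983501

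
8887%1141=900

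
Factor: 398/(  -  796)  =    -  1/2 = - 2^( - 1)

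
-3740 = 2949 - 6689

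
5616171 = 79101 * 71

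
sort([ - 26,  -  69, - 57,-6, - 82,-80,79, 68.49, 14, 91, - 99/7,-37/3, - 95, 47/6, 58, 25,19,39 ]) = [-95, -82, - 80, - 69, - 57, - 26,-99/7, - 37/3 , - 6,47/6,  14,19, 25,39, 58,68.49, 79, 91 ]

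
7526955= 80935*93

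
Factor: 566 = 2^1*283^1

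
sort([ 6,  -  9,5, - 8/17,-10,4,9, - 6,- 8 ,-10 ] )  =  [-10,-10, - 9, - 8,-6,  -  8/17, 4, 5, 6, 9]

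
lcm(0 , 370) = 0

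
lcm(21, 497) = 1491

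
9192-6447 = 2745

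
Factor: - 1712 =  - 2^4*107^1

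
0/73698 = 0 = 0.00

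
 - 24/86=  - 12/43= - 0.28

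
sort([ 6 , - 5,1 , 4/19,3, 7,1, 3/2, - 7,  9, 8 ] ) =[ - 7, - 5,4/19,1,1, 3/2,3  ,  6,  7,8,9 ] 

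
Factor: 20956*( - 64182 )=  - 1344997992 = -2^3*3^1 * 13^2*19^1*31^1*563^1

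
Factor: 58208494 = 2^1*29104247^1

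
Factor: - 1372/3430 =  - 2^1*  5^( - 1) = -2/5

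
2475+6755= 9230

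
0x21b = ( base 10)539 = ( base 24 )mb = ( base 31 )HC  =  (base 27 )JQ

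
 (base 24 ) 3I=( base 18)50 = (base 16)5A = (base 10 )90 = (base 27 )39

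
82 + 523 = 605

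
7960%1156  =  1024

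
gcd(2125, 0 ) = 2125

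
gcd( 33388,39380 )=4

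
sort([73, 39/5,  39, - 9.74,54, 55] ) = [ - 9.74, 39/5, 39,54, 55 , 73] 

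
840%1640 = 840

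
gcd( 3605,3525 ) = 5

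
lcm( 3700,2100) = 77700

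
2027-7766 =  - 5739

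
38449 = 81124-42675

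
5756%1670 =746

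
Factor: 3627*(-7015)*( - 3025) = 3^2*5^3 * 11^2 * 13^1 * 23^1 * 31^1*61^1 = 76966300125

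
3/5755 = 3/5755 = 0.00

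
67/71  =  67/71 = 0.94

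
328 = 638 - 310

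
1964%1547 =417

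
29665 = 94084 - 64419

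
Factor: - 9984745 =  - 5^1*1996949^1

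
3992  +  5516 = 9508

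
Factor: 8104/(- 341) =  - 2^3 * 11^( - 1 )*31^ (  -  1 )*1013^1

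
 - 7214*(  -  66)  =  476124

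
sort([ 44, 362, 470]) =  [44,362, 470] 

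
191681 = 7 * 27383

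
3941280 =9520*414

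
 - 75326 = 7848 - 83174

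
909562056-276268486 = 633293570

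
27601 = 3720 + 23881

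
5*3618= 18090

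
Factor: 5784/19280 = 3/10 = 2^ ( - 1 ) * 3^1*5^ ( - 1) 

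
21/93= 7/31= 0.23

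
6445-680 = 5765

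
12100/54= 224 +2/27 = 224.07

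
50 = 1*50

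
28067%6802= 859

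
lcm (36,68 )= 612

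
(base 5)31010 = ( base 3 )2202021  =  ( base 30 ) 26P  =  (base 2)11111010101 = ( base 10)2005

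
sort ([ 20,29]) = [ 20, 29]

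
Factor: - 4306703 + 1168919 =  - 3137784= - 2^3*3^1*13^1*89^1*113^1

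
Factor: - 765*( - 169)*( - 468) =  - 2^2 * 3^4 * 5^1*13^3*17^1 = - 60505380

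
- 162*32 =-5184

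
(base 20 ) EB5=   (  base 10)5825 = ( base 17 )132b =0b1011011000001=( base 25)980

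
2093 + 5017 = 7110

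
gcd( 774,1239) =3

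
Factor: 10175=5^2*11^1*37^1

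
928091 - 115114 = 812977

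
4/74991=4/74991= 0.00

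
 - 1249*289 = - 360961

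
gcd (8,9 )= 1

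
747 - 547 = 200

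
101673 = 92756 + 8917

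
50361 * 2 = 100722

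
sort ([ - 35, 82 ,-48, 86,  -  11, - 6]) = [ - 48, - 35,- 11, - 6, 82, 86]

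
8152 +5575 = 13727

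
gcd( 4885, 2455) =5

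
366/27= 13 + 5/9= 13.56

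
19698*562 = 11070276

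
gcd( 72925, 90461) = 1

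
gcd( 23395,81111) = 1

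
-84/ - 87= 28/29 = 0.97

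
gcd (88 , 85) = 1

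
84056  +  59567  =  143623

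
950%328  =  294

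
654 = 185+469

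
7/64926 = 7/64926 = 0.00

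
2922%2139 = 783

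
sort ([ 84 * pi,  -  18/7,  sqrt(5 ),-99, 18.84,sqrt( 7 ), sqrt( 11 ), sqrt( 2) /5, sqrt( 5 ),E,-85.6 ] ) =[-99, - 85.6,-18/7,sqrt( 2)/5,sqrt( 5), sqrt(5 ),sqrt(7),E  ,  sqrt( 11),18.84,84*pi ] 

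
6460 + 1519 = 7979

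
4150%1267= 349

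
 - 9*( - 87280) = 785520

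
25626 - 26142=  - 516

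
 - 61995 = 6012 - 68007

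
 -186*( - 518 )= 96348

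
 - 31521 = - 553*57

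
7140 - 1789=5351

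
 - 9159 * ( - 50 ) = 457950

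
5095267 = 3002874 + 2092393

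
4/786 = 2/393 = 0.01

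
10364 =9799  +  565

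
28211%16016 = 12195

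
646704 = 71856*9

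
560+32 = 592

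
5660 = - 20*( - 283) 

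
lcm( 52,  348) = 4524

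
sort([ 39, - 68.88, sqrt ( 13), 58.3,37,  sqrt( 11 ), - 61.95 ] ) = [ - 68.88, - 61.95, sqrt ( 11), sqrt ( 13), 37,39, 58.3]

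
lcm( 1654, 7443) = 14886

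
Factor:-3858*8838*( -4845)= 2^2 * 3^4*  5^1* 17^1*19^1*491^1*643^1 = 165199984380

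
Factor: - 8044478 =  - 2^1 * 13^1*309403^1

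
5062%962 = 252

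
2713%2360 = 353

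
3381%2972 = 409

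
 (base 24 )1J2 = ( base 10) 1034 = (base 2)10000001010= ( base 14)53C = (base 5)13114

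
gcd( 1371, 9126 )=3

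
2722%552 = 514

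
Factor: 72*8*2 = 2^7*3^2 = 1152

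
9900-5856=4044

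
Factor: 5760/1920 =3 = 3^1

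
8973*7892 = 70814916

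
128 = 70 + 58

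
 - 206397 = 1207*( - 171 )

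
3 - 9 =  -  6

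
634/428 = 1 + 103/214 = 1.48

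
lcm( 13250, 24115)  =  1205750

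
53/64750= 53/64750 = 0.00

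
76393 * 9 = 687537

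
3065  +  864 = 3929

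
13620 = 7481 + 6139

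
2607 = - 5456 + 8063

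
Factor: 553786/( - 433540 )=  - 2^( - 1 )*5^(- 1) *53^( - 1 )*677^1 = - 677/530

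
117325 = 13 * 9025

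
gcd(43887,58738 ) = 1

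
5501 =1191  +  4310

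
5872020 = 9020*651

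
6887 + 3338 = 10225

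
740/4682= 370/2341 =0.16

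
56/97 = 56/97 = 0.58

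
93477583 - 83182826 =10294757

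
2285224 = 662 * 3452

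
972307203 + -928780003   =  43527200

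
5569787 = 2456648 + 3113139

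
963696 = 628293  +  335403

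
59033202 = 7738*7629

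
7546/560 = 539/40 = 13.47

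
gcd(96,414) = 6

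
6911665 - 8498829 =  - 1587164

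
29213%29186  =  27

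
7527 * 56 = 421512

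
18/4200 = 3/700=0.00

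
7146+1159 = 8305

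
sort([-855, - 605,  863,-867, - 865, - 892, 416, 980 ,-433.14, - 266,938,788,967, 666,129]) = [ - 892,-867, - 865,-855,- 605, - 433.14,-266,129, 416,666,788 , 863,938,967,  980]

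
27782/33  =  27782/33= 841.88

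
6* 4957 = 29742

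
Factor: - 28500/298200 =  - 95/994 = - 2^( - 1)*5^1*7^(-1 )*19^1*71^( - 1 ) 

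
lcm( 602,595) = 51170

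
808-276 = 532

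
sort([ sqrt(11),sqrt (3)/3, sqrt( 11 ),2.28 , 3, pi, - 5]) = [  -  5,sqrt( 3 ) /3, 2.28,  3,pi, sqrt( 11 ),sqrt( 11)] 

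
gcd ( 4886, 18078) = 2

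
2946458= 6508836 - 3562378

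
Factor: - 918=- 2^1*3^3*17^1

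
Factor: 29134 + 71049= 100183 =100183^1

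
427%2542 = 427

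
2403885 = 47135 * 51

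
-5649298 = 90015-5739313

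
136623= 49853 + 86770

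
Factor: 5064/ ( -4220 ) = - 6/5 = - 2^1*3^1*5^(  -  1 )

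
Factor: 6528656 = 2^4*408041^1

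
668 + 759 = 1427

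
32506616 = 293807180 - 261300564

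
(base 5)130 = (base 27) 1d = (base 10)40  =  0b101000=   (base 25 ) 1F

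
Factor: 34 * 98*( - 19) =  - 2^2*7^2 *17^1*19^1 = - 63308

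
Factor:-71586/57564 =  - 2^( - 1) * 3^ ( - 1)*13^( - 1) * 97^1=   -97/78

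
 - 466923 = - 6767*69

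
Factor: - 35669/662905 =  - 53/985 = - 5^(-1)*53^1 * 197^ ( - 1 )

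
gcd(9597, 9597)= 9597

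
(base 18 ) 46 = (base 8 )116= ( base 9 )86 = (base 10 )78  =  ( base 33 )2C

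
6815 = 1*6815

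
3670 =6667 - 2997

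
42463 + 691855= 734318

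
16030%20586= 16030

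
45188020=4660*9697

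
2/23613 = 2/23613 =0.00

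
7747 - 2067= 5680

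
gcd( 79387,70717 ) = 1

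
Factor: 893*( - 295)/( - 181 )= 263435/181   =  5^1*19^1 * 47^1*59^1*181^(- 1)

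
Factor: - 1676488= - 2^3*11^1*19051^1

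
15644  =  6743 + 8901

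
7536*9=67824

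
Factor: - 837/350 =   -  2^( -1)*3^3*5^( - 2 )  *  7^ ( - 1 )*31^1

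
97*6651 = 645147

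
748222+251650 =999872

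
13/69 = 13/69 = 0.19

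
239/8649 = 239/8649=0.03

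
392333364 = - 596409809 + 988743173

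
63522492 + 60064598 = 123587090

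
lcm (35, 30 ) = 210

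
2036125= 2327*875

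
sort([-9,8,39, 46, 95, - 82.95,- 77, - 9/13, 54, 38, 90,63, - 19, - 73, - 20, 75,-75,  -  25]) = [  -  82.95,-77,  -  75, - 73, - 25, - 20, -19,- 9, - 9/13, 8, 38, 39, 46,54, 63, 75, 90, 95 ]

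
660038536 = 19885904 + 640152632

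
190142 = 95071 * 2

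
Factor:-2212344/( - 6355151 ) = 2^3*3^2*11^( - 1 )*67^( - 1 ) * 8623^(-1)*30727^1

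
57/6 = 9 + 1/2 = 9.50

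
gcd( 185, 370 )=185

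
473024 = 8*59128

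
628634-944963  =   - 316329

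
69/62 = 1+7/62 = 1.11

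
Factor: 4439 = 23^1*193^1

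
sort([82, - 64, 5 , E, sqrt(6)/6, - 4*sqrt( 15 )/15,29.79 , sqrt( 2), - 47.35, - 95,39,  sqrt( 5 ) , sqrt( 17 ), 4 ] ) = [ - 95  , - 64, - 47.35, - 4 * sqrt( 15 ) /15,sqrt (6 ) /6,  sqrt ( 2 ),  sqrt( 5),  E, 4,sqrt( 17), 5 , 29.79 , 39,82 ] 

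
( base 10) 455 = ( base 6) 2035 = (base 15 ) 205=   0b111000111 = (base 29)FK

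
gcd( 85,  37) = 1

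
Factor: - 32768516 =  - 2^2*11^1*744739^1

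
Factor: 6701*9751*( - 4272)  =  -279138678672 = - 2^4*3^1 * 7^2*89^1 *199^1*6701^1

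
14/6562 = 7/3281 =0.00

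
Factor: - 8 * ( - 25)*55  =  11000 = 2^3*5^3*11^1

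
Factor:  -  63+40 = - 23 = - 23^1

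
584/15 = 584/15 =38.93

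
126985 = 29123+97862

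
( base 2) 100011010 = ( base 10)282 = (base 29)9L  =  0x11A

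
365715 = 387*945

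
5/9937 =5/9937=0.00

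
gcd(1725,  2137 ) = 1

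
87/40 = 2+ 7/40 = 2.17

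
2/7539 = 2/7539 = 0.00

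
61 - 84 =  - 23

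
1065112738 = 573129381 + 491983357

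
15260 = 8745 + 6515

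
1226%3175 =1226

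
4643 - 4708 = - 65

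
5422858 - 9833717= - 4410859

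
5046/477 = 1682/159 = 10.58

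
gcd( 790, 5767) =79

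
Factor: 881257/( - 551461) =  - 13^1*67789^1*551461^(  -  1)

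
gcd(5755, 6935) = 5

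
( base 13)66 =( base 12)70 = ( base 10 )84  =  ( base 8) 124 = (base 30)2O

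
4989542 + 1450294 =6439836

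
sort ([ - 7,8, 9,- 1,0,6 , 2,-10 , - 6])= [ - 10, - 7, - 6, - 1,0, 2, 6, 8, 9 ] 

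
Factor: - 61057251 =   -  3^2*17^1*399067^1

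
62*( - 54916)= - 3404792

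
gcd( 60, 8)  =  4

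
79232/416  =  190+ 6/13= 190.46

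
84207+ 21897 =106104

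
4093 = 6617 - 2524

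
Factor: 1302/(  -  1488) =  - 2^( - 3) * 7^1 = - 7/8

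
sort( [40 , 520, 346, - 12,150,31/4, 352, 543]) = [ - 12 , 31/4, 40,150,346,352, 520,543]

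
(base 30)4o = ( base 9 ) 170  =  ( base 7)264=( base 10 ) 144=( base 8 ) 220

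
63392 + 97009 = 160401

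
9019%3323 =2373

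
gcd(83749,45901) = 1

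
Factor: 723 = 3^1*241^1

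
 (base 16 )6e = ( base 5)420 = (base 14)7C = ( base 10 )110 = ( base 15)75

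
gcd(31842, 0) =31842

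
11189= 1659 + 9530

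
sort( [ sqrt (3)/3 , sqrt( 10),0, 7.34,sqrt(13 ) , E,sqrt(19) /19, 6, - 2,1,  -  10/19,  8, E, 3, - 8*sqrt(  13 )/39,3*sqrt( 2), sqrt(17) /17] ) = [ - 2, - 8*sqrt(13)/39,-10/19, 0,sqrt ( 19)/19,sqrt( 17)/17,sqrt(3)/3, 1, E,E, 3, sqrt(10), sqrt( 13), 3*sqrt(2),6,7.34,8 ] 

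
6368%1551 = 164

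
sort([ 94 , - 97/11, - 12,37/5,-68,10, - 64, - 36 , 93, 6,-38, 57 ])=[ - 68,  -  64, - 38 , - 36, - 12,-97/11,6,37/5,10,57, 93, 94]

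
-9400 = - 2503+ - 6897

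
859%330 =199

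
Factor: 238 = 2^1*7^1*17^1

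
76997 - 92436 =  - 15439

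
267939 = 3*89313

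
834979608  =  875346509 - 40366901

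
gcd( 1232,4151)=7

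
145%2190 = 145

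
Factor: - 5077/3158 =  - 2^( - 1 )*1579^ (-1)* 5077^1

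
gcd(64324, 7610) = 2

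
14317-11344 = 2973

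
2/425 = 2/425 = 0.00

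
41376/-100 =  -  414 + 6/25  =  - 413.76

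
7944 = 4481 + 3463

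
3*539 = 1617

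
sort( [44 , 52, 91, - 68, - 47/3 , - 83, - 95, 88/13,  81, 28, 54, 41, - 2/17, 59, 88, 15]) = [ - 95, - 83,-68, - 47/3, - 2/17,88/13, 15, 28, 41, 44, 52, 54, 59, 81 , 88, 91]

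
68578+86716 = 155294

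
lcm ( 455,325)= 2275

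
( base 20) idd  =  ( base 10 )7473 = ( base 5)214343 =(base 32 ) 79h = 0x1d31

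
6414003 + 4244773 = 10658776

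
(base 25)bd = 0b100100000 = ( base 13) 192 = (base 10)288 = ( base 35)88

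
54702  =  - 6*( - 9117 )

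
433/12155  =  433/12155   =  0.04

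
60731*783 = 47552373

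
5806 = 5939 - 133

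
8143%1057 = 744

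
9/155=9/155= 0.06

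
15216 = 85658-70442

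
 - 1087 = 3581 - 4668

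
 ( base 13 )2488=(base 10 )5182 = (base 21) bfg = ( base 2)1010000111110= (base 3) 21002221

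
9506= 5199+4307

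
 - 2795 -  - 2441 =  - 354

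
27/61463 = 27/61463 = 0.00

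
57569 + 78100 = 135669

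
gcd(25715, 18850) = 5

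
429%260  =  169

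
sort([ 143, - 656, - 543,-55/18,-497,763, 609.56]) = [-656,  -  543, - 497, - 55/18, 143,  609.56, 763]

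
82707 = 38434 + 44273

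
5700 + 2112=7812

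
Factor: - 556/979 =-2^2*11^( - 1 )*89^( - 1 )*139^1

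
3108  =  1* 3108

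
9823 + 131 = 9954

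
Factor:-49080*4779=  - 2^3*3^5 *5^1 * 59^1 * 409^1 = - 234553320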